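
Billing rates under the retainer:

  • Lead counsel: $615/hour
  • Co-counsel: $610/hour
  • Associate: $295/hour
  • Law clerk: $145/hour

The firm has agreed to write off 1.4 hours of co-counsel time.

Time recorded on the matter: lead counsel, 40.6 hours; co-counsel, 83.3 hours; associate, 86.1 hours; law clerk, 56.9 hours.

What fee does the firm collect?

$108,578.00

Lead counsel: 40.6 × $615 = $24,969.00
Co-counsel: 83.3 × $610 = $50,813.00
Associate: 86.1 × $295 = $25,399.50
Law clerk: 56.9 × $145 = $8,250.50
Subtotal: $109,432.00
Write-off: 1.4 × $610 = $854.00
Total: $109,432.00 − $854.00 = $108,578.00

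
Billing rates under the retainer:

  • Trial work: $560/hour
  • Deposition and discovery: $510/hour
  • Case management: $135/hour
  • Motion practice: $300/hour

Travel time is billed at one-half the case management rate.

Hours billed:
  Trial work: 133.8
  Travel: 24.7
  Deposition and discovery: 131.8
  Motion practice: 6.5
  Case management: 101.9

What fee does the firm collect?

$159,519.75

Trial work: 133.8 × $560 = $74,928.00
Deposition and discovery: 131.8 × $510 = $67,218.00
Case management: 101.9 × $135 = $13,756.50
Motion practice: 6.5 × $300 = $1,950.00
Subtotal: $74,928.00 + $67,218.00 + $13,756.50 + $1,950.00 = $157,852.50
Travel: 24.7 × ($135 ÷ 2) = 24.7 × $67.50 = $1,667.25
Total: $157,852.50 + $1,667.25 = $159,519.75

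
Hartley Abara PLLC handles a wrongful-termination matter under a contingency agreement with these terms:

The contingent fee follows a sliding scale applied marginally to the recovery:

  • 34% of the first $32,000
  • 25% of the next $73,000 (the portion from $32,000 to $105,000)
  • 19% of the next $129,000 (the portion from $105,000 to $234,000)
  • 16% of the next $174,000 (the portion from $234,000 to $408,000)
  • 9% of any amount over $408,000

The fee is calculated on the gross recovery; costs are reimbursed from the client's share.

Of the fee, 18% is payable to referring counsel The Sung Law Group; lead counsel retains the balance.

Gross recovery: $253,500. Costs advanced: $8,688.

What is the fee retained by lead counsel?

Fee base is the gross recovery, $253,500; costs are reimbursed separately.
First $32,000 at 34% = $10,880.00
Next $73,000 at 25% = $18,250.00
Next $129,000 at 19% = $24,510.00
Remaining $19,500 at 16% = $3,120.00
Fee: $10,880.00 + $18,250.00 + $24,510.00 + $3,120.00 = $56,760.00
Referral share: 18% of $56,760.00 = $10,216.80; lead counsel retains $56,760.00 − $10,216.80 = $46,543.20.

$46,543.20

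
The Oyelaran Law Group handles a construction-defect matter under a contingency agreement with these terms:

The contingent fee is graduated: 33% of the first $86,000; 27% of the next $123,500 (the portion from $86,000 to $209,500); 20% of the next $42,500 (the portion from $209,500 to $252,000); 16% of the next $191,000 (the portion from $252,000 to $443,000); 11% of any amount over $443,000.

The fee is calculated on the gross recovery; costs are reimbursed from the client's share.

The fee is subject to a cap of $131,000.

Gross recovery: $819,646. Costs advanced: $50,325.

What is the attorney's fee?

Fee base is the gross recovery, $819,646; costs are reimbursed separately.
First $86,000 at 33% = $28,380.00
Next $123,500 at 27% = $33,345.00
Next $42,500 at 20% = $8,500.00
Next $191,000 at 16% = $30,560.00
Remaining $376,646 at 11% = $41,431.06
Fee: $28,380.00 + $33,345.00 + $8,500.00 + $30,560.00 + $41,431.06 = $142,216.06
$142,216.06 exceeds the $131,000 cap, so the fee is capped at $131,000.00.

$131,000.00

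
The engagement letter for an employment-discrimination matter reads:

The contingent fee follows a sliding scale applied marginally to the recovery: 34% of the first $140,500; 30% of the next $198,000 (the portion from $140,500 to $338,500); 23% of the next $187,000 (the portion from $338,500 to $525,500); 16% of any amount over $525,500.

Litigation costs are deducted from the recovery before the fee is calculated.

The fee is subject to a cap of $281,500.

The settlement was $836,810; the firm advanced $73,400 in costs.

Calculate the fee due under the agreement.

$188,245.60

Fee base (net of costs): $836,810 − $73,400 = $763,410
First $140,500 at 34% = $47,770.00
Next $198,000 at 30% = $59,400.00
Next $187,000 at 23% = $43,010.00
Remaining $237,910 at 16% = $38,065.60
Fee: $47,770.00 + $59,400.00 + $43,010.00 + $38,065.60 = $188,245.60
$188,245.60 is under the $281,500 cap.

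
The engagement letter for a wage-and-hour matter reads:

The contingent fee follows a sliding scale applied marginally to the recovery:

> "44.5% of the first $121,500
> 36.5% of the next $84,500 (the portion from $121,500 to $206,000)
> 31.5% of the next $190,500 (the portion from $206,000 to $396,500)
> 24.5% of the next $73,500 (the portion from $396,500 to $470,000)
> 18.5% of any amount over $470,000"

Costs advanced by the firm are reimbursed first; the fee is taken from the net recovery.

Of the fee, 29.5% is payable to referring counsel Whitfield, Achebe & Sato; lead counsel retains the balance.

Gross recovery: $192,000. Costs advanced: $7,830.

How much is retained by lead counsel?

$54,244.15

Fee base (net of costs): $192,000 − $7,830 = $184,170
First $121,500 at 44.5% = $54,067.50
Remaining $62,670 at 36.5% = $22,874.55
Fee: $54,067.50 + $22,874.55 = $76,942.05
Referral share: 29.5% of $76,942.05 = $22,697.90; lead counsel retains $76,942.05 − $22,697.90 = $54,244.15.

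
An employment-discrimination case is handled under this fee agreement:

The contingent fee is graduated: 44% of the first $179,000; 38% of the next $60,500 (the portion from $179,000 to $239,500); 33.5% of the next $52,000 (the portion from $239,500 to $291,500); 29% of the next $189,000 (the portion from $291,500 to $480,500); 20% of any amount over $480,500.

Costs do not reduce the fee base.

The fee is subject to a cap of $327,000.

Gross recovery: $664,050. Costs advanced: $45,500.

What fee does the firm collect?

Fee base is the gross recovery, $664,050; costs are reimbursed separately.
First $179,000 at 44% = $78,760.00
Next $60,500 at 38% = $22,990.00
Next $52,000 at 33.5% = $17,420.00
Next $189,000 at 29% = $54,810.00
Remaining $183,550 at 20% = $36,710.00
Fee: $78,760.00 + $22,990.00 + $17,420.00 + $54,810.00 + $36,710.00 = $210,690.00
$210,690.00 is under the $327,000 cap.

$210,690.00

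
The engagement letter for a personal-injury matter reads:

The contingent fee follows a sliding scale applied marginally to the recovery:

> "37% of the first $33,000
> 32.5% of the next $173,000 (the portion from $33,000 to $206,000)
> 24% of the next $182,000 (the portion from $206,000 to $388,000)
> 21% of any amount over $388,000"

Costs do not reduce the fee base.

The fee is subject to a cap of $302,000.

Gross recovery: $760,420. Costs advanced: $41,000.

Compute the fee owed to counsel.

$190,323.20

Fee base is the gross recovery, $760,420; costs are reimbursed separately.
First $33,000 at 37% = $12,210.00
Next $173,000 at 32.5% = $56,225.00
Next $182,000 at 24% = $43,680.00
Remaining $372,420 at 21% = $78,208.20
Fee: $12,210.00 + $56,225.00 + $43,680.00 + $78,208.20 = $190,323.20
$190,323.20 is under the $302,000 cap.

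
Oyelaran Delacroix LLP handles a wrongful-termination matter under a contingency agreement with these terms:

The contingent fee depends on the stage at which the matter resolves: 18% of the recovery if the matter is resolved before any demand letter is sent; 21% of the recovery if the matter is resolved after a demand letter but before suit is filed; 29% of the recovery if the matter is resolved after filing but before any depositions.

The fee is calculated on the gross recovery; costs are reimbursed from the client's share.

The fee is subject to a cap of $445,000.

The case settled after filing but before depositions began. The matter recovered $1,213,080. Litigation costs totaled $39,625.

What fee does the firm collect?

$351,793.20

Fee base is the gross recovery, $1,213,080; costs are reimbursed separately.
The matter settled after filing but before depositions began, so the 29% rate applies.
$1,213,080 × 29% = $351,793.20
$351,793.20 is under the $445,000 cap.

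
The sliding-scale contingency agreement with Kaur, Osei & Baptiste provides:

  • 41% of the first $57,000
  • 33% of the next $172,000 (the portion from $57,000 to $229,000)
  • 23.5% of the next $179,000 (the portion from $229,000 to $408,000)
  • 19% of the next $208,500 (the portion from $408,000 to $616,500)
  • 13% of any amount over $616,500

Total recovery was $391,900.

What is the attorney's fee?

First $57,000 at 41% = $23,370.00
Next $172,000 at 33% = $56,760.00
Remaining $162,900 at 23.5% = $38,281.50
Fee: $23,370.00 + $56,760.00 + $38,281.50 = $118,411.50

$118,411.50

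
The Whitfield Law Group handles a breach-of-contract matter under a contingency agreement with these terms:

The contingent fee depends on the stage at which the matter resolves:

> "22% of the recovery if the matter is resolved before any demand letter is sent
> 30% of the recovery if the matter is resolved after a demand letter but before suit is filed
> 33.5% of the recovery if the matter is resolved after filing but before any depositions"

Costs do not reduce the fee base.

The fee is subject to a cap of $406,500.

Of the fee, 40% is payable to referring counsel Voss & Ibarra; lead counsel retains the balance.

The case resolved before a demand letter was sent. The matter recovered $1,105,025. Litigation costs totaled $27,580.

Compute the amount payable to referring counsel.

$97,242.20

Fee base is the gross recovery, $1,105,025; costs are reimbursed separately.
The matter resolved before a demand letter was sent, so the 22% rate applies.
$1,105,025 × 22% = $243,105.50
$243,105.50 is under the $406,500 cap.
Referral share: 40% of $243,105.50 = $97,242.20; lead counsel retains $243,105.50 − $97,242.20 = $145,863.30.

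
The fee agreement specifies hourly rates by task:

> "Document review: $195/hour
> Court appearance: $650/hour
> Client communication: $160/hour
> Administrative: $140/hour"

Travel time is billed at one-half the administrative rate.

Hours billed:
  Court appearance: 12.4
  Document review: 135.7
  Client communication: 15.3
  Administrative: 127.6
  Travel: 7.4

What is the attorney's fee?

$55,351.50

Document review: 135.7 × $195 = $26,461.50
Court appearance: 12.4 × $650 = $8,060.00
Client communication: 15.3 × $160 = $2,448.00
Administrative: 127.6 × $140 = $17,864.00
Subtotal: $26,461.50 + $8,060.00 + $2,448.00 + $17,864.00 = $54,833.50
Travel: 7.4 × ($140 ÷ 2) = 7.4 × $70.00 = $518.00
Total: $54,833.50 + $518.00 = $55,351.50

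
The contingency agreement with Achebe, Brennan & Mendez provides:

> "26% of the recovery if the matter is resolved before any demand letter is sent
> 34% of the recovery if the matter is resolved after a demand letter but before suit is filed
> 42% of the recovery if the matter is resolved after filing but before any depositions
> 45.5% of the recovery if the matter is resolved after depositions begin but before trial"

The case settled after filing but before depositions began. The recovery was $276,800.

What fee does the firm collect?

The matter settled after filing but before depositions began, so the 42% rate applies.
$276,800 × 42% = $116,256.00

$116,256.00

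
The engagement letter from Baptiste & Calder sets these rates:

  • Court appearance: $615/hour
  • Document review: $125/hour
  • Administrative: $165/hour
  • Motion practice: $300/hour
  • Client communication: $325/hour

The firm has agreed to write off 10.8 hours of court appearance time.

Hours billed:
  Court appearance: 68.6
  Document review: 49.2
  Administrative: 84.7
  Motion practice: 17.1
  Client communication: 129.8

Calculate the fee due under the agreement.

Court appearance: 68.6 × $615 = $42,189.00
Document review: 49.2 × $125 = $6,150.00
Administrative: 84.7 × $165 = $13,975.50
Motion practice: 17.1 × $300 = $5,130.00
Client communication: 129.8 × $325 = $42,185.00
Subtotal: $109,629.50
Write-off: 10.8 × $615 = $6,642.00
Total: $109,629.50 − $6,642.00 = $102,987.50

$102,987.50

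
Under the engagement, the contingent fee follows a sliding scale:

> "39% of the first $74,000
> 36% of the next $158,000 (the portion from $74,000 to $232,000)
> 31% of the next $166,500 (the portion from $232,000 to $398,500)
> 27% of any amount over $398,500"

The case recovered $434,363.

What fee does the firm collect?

First $74,000 at 39% = $28,860.00
Next $158,000 at 36% = $56,880.00
Next $166,500 at 31% = $51,615.00
Remaining $35,863 at 27% = $9,683.01
Fee: $28,860.00 + $56,880.00 + $51,615.00 + $9,683.01 = $147,038.01

$147,038.01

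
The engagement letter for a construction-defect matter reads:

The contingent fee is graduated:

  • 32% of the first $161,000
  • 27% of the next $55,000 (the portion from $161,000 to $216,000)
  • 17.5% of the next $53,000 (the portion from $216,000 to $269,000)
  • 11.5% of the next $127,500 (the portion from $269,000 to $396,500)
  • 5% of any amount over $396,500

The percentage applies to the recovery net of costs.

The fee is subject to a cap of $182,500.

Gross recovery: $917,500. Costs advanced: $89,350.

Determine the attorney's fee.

$111,890.00

Fee base (net of costs): $917,500 − $89,350 = $828,150
First $161,000 at 32% = $51,520.00
Next $55,000 at 27% = $14,850.00
Next $53,000 at 17.5% = $9,275.00
Next $127,500 at 11.5% = $14,662.50
Remaining $431,650 at 5% = $21,582.50
Fee: $51,520.00 + $14,850.00 + $9,275.00 + $14,662.50 + $21,582.50 = $111,890.00
$111,890.00 is under the $182,500 cap.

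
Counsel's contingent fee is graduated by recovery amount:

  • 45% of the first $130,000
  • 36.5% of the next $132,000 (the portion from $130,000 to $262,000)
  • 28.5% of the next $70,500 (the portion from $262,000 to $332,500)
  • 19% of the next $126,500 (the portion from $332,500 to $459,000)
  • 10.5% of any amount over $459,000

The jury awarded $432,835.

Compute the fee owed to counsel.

First $130,000 at 45% = $58,500.00
Next $132,000 at 36.5% = $48,180.00
Next $70,500 at 28.5% = $20,092.50
Remaining $100,335 at 19% = $19,063.65
Fee: $58,500.00 + $48,180.00 + $20,092.50 + $19,063.65 = $145,836.15

$145,836.15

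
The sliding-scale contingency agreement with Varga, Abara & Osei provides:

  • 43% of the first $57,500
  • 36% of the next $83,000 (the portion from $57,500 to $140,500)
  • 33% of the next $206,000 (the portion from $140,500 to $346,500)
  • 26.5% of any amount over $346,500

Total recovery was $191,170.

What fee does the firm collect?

First $57,500 at 43% = $24,725.00
Next $83,000 at 36% = $29,880.00
Remaining $50,670 at 33% = $16,721.10
Fee: $24,725.00 + $29,880.00 + $16,721.10 = $71,326.10

$71,326.10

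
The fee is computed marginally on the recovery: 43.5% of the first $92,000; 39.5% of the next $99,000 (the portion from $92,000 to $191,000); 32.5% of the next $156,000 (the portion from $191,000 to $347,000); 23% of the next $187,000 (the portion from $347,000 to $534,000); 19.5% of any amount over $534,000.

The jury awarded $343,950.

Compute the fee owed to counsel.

First $92,000 at 43.5% = $40,020.00
Next $99,000 at 39.5% = $39,105.00
Remaining $152,950 at 32.5% = $49,708.75
Fee: $40,020.00 + $39,105.00 + $49,708.75 = $128,833.75

$128,833.75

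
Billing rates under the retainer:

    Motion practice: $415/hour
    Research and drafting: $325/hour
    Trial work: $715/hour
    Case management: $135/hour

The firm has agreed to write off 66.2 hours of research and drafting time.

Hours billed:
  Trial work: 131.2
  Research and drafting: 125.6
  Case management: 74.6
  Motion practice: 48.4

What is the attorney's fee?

$143,270.00

Motion practice: 48.4 × $415 = $20,086.00
Research and drafting: 125.6 × $325 = $40,820.00
Trial work: 131.2 × $715 = $93,808.00
Case management: 74.6 × $135 = $10,071.00
Subtotal: $164,785.00
Write-off: 66.2 × $325 = $21,515.00
Total: $164,785.00 − $21,515.00 = $143,270.00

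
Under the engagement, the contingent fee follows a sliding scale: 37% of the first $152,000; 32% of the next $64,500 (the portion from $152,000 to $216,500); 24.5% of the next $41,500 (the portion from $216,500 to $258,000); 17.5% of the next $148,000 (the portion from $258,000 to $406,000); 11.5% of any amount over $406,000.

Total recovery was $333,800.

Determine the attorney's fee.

$100,312.50

First $152,000 at 37% = $56,240.00
Next $64,500 at 32% = $20,640.00
Next $41,500 at 24.5% = $10,167.50
Remaining $75,800 at 17.5% = $13,265.00
Fee: $56,240.00 + $20,640.00 + $10,167.50 + $13,265.00 = $100,312.50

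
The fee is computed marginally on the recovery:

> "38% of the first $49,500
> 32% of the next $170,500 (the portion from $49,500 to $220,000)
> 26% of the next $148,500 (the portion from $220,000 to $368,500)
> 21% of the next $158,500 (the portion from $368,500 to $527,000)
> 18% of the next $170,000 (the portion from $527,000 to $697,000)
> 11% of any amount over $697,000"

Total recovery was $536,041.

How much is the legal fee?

First $49,500 at 38% = $18,810.00
Next $170,500 at 32% = $54,560.00
Next $148,500 at 26% = $38,610.00
Next $158,500 at 21% = $33,285.00
Remaining $9,041 at 18% = $1,627.38
Fee: $18,810.00 + $54,560.00 + $38,610.00 + $33,285.00 + $1,627.38 = $146,892.38

$146,892.38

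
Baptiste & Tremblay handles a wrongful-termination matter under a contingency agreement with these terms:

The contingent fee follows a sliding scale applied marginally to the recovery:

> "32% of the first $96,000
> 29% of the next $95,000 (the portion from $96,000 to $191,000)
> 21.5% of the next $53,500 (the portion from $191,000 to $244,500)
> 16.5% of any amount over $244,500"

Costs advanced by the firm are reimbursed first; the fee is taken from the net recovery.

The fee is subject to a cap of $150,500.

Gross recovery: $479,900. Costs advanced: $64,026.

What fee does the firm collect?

$98,049.21

Fee base (net of costs): $479,900 − $64,026 = $415,874
First $96,000 at 32% = $30,720.00
Next $95,000 at 29% = $27,550.00
Next $53,500 at 21.5% = $11,502.50
Remaining $171,374 at 16.5% = $28,276.71
Fee: $30,720.00 + $27,550.00 + $11,502.50 + $28,276.71 = $98,049.21
$98,049.21 is under the $150,500 cap.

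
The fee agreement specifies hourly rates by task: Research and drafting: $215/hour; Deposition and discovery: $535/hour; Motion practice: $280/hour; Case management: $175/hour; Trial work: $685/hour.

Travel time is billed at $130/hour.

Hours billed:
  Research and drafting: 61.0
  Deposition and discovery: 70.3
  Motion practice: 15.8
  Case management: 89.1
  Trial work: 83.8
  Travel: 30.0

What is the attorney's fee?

$132,045.00

Research and drafting: 61.0 × $215 = $13,115.00
Deposition and discovery: 70.3 × $535 = $37,610.50
Motion practice: 15.8 × $280 = $4,424.00
Case management: 89.1 × $175 = $15,592.50
Trial work: 83.8 × $685 = $57,403.00
Subtotal: $13,115.00 + $37,610.50 + $4,424.00 + $15,592.50 + $57,403.00 = $128,145.00
Travel: 30.0 × $130 = $3,900.00
Total: $128,145.00 + $3,900.00 = $132,045.00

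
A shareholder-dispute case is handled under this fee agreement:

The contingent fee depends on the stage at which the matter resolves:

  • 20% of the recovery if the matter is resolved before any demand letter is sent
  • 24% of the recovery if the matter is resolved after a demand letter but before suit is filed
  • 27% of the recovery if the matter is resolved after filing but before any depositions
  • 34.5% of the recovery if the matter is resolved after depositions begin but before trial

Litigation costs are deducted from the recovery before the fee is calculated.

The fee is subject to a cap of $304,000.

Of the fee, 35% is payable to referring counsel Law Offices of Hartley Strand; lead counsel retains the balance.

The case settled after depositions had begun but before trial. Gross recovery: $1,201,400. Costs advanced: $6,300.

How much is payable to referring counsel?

Fee base (net of costs): $1,201,400 − $6,300 = $1,195,100
The matter settled after depositions had begun but before trial, so the 34.5% rate applies.
$1,195,100 × 34.5% = $412,309.50
$412,309.50 exceeds the $304,000 cap, so the fee is capped at $304,000.00.
Referral share: 35% of $304,000.00 = $106,400.00; lead counsel retains $304,000.00 − $106,400.00 = $197,600.00.

$106,400.00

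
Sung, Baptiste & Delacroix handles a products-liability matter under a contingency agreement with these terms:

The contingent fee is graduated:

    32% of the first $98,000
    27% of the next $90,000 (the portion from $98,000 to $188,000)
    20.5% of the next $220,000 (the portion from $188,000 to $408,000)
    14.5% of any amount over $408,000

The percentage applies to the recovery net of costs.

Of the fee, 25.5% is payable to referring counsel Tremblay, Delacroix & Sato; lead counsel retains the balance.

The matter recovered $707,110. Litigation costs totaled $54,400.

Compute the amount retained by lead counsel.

Fee base (net of costs): $707,110 − $54,400 = $652,710
First $98,000 at 32% = $31,360.00
Next $90,000 at 27% = $24,300.00
Next $220,000 at 20.5% = $45,100.00
Remaining $244,710 at 14.5% = $35,482.95
Fee: $31,360.00 + $24,300.00 + $45,100.00 + $35,482.95 = $136,242.95
Referral share: 25.5% of $136,242.95 = $34,741.95; lead counsel retains $136,242.95 − $34,741.95 = $101,501.00.

$101,501.00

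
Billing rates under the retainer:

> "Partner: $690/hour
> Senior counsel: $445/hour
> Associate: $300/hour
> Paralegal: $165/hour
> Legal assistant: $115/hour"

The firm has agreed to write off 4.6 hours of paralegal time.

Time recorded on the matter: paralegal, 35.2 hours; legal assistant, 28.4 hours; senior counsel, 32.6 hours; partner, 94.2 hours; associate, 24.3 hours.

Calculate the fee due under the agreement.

Partner: 94.2 × $690 = $64,998.00
Senior counsel: 32.6 × $445 = $14,507.00
Associate: 24.3 × $300 = $7,290.00
Paralegal: 35.2 × $165 = $5,808.00
Legal assistant: 28.4 × $115 = $3,266.00
Subtotal: $95,869.00
Write-off: 4.6 × $165 = $759.00
Total: $95,869.00 − $759.00 = $95,110.00

$95,110.00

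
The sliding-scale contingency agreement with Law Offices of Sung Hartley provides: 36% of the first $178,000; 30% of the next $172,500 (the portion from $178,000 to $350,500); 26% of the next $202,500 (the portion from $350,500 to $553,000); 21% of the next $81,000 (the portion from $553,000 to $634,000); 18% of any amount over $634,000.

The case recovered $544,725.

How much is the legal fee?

First $178,000 at 36% = $64,080.00
Next $172,500 at 30% = $51,750.00
Remaining $194,225 at 26% = $50,498.50
Fee: $64,080.00 + $51,750.00 + $50,498.50 = $166,328.50

$166,328.50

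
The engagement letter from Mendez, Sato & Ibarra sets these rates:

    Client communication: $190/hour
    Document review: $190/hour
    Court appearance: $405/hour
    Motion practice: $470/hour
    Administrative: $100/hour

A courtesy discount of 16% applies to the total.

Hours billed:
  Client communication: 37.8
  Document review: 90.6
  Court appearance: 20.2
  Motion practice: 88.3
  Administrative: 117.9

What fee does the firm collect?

Client communication: 37.8 × $190 = $7,182.00
Document review: 90.6 × $190 = $17,214.00
Court appearance: 20.2 × $405 = $8,181.00
Motion practice: 88.3 × $470 = $41,501.00
Administrative: 117.9 × $100 = $11,790.00
Subtotal: $85,868.00
Less 16% discount: −$13,738.88
Total: $85,868.00 − $13,738.88 = $72,129.12

$72,129.12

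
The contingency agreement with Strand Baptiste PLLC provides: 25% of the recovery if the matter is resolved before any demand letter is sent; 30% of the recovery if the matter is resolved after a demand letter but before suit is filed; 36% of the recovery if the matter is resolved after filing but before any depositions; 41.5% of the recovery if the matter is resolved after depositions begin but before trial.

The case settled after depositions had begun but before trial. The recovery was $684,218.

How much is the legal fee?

The matter settled after depositions had begun but before trial, so the 41.5% rate applies.
$684,218 × 41.5% = $283,950.47

$283,950.47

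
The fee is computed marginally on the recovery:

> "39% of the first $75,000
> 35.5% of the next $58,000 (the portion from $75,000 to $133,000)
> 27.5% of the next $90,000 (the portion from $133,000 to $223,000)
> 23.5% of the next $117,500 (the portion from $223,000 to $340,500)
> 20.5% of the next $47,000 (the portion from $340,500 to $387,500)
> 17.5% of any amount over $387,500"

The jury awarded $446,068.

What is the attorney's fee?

First $75,000 at 39% = $29,250.00
Next $58,000 at 35.5% = $20,590.00
Next $90,000 at 27.5% = $24,750.00
Next $117,500 at 23.5% = $27,612.50
Next $47,000 at 20.5% = $9,635.00
Remaining $58,568 at 17.5% = $10,249.40
Fee: $29,250.00 + $20,590.00 + $24,750.00 + $27,612.50 + $9,635.00 + $10,249.40 = $122,086.90

$122,086.90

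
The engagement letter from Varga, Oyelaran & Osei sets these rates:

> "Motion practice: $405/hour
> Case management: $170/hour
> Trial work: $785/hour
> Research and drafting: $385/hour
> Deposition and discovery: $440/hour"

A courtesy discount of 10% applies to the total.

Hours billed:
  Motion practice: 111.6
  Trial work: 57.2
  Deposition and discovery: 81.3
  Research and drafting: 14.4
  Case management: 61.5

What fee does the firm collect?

$127,683.90

Motion practice: 111.6 × $405 = $45,198.00
Case management: 61.5 × $170 = $10,455.00
Trial work: 57.2 × $785 = $44,902.00
Research and drafting: 14.4 × $385 = $5,544.00
Deposition and discovery: 81.3 × $440 = $35,772.00
Subtotal: $141,871.00
Less 10% discount: −$14,187.10
Total: $141,871.00 − $14,187.10 = $127,683.90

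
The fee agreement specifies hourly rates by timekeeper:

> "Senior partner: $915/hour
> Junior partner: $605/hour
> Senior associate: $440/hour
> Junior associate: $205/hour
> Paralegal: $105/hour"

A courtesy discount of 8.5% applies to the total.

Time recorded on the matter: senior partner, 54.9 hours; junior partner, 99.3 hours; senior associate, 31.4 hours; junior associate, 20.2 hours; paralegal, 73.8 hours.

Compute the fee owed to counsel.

$124,454.64

Senior partner: 54.9 × $915 = $50,233.50
Junior partner: 99.3 × $605 = $60,076.50
Senior associate: 31.4 × $440 = $13,816.00
Junior associate: 20.2 × $205 = $4,141.00
Paralegal: 73.8 × $105 = $7,749.00
Subtotal: $136,016.00
Less 8.5% discount: −$11,561.36
Total: $136,016.00 − $11,561.36 = $124,454.64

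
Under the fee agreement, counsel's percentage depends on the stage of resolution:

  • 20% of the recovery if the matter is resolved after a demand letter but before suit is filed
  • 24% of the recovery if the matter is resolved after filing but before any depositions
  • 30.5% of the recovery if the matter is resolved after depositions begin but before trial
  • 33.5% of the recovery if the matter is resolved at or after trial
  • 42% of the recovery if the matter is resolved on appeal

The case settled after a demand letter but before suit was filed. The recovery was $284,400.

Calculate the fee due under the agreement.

The matter settled after a demand letter but before suit was filed, so the 20% rate applies.
$284,400 × 20% = $56,880.00

$56,880.00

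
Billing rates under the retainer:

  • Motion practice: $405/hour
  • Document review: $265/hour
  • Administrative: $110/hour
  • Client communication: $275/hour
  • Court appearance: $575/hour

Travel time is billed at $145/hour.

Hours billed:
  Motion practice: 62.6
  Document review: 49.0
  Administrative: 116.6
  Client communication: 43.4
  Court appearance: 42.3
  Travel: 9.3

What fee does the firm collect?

Motion practice: 62.6 × $405 = $25,353.00
Document review: 49.0 × $265 = $12,985.00
Administrative: 116.6 × $110 = $12,826.00
Client communication: 43.4 × $275 = $11,935.00
Court appearance: 42.3 × $575 = $24,322.50
Subtotal: $25,353.00 + $12,985.00 + $12,826.00 + $11,935.00 + $24,322.50 = $87,421.50
Travel: 9.3 × $145 = $1,348.50
Total: $87,421.50 + $1,348.50 = $88,770.00

$88,770.00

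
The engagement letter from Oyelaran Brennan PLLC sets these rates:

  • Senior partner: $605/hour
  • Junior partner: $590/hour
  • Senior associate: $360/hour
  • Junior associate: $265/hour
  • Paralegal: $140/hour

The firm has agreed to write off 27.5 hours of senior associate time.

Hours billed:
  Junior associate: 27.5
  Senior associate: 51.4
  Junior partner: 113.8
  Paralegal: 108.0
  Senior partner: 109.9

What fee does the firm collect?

Senior partner: 109.9 × $605 = $66,489.50
Junior partner: 113.8 × $590 = $67,142.00
Senior associate: 51.4 × $360 = $18,504.00
Junior associate: 27.5 × $265 = $7,287.50
Paralegal: 108.0 × $140 = $15,120.00
Subtotal: $174,543.00
Write-off: 27.5 × $360 = $9,900.00
Total: $174,543.00 − $9,900.00 = $164,643.00

$164,643.00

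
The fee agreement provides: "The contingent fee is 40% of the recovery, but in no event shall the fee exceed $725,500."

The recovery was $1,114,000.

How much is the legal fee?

$445,600.00

40% of $1,114,000 = $445,600.00
That is under the $725,500 cap.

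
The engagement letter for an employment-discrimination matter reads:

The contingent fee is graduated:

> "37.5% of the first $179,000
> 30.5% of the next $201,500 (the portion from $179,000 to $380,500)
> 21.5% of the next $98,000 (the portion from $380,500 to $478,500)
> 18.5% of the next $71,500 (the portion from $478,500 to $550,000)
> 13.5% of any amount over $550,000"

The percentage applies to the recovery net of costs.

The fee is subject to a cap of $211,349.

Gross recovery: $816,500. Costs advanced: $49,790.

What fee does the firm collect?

$192,135.85

Fee base (net of costs): $816,500 − $49,790 = $766,710
First $179,000 at 37.5% = $67,125.00
Next $201,500 at 30.5% = $61,457.50
Next $98,000 at 21.5% = $21,070.00
Next $71,500 at 18.5% = $13,227.50
Remaining $216,710 at 13.5% = $29,255.85
Fee: $67,125.00 + $61,457.50 + $21,070.00 + $13,227.50 + $29,255.85 = $192,135.85
$192,135.85 is under the $211,349 cap.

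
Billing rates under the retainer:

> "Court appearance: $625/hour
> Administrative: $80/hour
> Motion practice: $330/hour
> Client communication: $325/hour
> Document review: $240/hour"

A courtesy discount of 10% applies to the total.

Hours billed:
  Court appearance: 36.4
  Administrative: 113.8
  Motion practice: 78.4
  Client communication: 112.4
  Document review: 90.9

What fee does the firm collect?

Court appearance: 36.4 × $625 = $22,750.00
Administrative: 113.8 × $80 = $9,104.00
Motion practice: 78.4 × $330 = $25,872.00
Client communication: 112.4 × $325 = $36,530.00
Document review: 90.9 × $240 = $21,816.00
Subtotal: $116,072.00
Less 10% discount: −$11,607.20
Total: $116,072.00 − $11,607.20 = $104,464.80

$104,464.80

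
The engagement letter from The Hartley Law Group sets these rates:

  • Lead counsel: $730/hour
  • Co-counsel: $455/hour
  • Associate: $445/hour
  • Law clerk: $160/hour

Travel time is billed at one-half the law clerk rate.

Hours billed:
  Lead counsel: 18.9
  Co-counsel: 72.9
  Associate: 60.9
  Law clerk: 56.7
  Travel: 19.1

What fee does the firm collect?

$84,667.00

Lead counsel: 18.9 × $730 = $13,797.00
Co-counsel: 72.9 × $455 = $33,169.50
Associate: 60.9 × $445 = $27,100.50
Law clerk: 56.7 × $160 = $9,072.00
Subtotal: $13,797.00 + $33,169.50 + $27,100.50 + $9,072.00 = $83,139.00
Travel: 19.1 × ($160 ÷ 2) = 19.1 × $80.00 = $1,528.00
Total: $83,139.00 + $1,528.00 = $84,667.00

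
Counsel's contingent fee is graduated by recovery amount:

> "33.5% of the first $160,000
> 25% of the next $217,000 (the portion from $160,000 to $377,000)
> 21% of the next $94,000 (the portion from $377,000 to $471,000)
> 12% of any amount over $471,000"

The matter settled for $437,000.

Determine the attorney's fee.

$120,450.00

First $160,000 at 33.5% = $53,600.00
Next $217,000 at 25% = $54,250.00
Remaining $60,000 at 21% = $12,600.00
Fee: $53,600.00 + $54,250.00 + $12,600.00 = $120,450.00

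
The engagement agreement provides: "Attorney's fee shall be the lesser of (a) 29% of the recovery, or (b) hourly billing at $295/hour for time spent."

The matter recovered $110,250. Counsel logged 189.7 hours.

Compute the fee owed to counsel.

$31,972.50

(a) 29% of $110,250 = $31,972.50
(b) 189.7 × $295 = $55,961.50
The lesser is (a): $31,972.50.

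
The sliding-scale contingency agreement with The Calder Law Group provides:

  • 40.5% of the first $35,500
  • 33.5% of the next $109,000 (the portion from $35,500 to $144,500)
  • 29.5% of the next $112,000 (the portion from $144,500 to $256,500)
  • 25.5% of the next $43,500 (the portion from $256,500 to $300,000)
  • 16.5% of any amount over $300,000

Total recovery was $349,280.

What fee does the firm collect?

$103,156.20

First $35,500 at 40.5% = $14,377.50
Next $109,000 at 33.5% = $36,515.00
Next $112,000 at 29.5% = $33,040.00
Next $43,500 at 25.5% = $11,092.50
Remaining $49,280 at 16.5% = $8,131.20
Fee: $14,377.50 + $36,515.00 + $33,040.00 + $11,092.50 + $8,131.20 = $103,156.20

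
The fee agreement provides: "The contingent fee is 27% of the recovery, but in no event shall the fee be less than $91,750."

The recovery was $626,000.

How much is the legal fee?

27% of $626,000 = $169,020.00
That exceeds the $91,750 minimum.

$169,020.00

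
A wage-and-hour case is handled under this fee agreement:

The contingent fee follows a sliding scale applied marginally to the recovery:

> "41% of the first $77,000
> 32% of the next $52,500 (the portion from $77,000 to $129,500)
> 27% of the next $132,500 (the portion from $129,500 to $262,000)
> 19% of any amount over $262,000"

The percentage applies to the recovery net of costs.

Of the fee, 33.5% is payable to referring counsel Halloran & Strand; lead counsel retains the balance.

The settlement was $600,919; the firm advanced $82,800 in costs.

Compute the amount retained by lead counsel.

$88,317.06

Fee base (net of costs): $600,919 − $82,800 = $518,119
First $77,000 at 41% = $31,570.00
Next $52,500 at 32% = $16,800.00
Next $132,500 at 27% = $35,775.00
Remaining $256,119 at 19% = $48,662.61
Fee: $31,570.00 + $16,800.00 + $35,775.00 + $48,662.61 = $132,807.61
Referral share: 33.5% of $132,807.61 = $44,490.55; lead counsel retains $132,807.61 − $44,490.55 = $88,317.06.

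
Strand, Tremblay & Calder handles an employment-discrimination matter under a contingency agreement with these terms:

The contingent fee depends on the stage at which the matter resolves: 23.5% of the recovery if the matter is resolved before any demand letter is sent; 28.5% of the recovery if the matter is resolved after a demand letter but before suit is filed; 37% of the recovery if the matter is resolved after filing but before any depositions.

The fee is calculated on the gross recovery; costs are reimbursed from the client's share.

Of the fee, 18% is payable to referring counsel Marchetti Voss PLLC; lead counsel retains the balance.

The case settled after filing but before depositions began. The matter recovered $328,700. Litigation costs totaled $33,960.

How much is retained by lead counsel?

Fee base is the gross recovery, $328,700; costs are reimbursed separately.
The matter settled after filing but before depositions began, so the 37% rate applies.
$328,700 × 37% = $121,619.00
Referral share: 18% of $121,619.00 = $21,891.42; lead counsel retains $121,619.00 − $21,891.42 = $99,727.58.

$99,727.58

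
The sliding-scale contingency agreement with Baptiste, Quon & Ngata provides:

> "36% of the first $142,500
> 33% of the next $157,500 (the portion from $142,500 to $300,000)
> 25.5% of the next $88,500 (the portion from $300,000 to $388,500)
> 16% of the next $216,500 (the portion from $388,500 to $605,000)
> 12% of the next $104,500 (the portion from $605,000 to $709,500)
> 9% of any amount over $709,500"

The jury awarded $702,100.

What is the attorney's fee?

First $142,500 at 36% = $51,300.00
Next $157,500 at 33% = $51,975.00
Next $88,500 at 25.5% = $22,567.50
Next $216,500 at 16% = $34,640.00
Remaining $97,100 at 12% = $11,652.00
Fee: $51,300.00 + $51,975.00 + $22,567.50 + $34,640.00 + $11,652.00 = $172,134.50

$172,134.50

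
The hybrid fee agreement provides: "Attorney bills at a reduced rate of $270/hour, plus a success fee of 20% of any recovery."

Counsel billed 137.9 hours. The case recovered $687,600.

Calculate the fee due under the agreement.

$174,753.00

Hourly: 137.9 × $270 = $37,233.00
Success fee: 20% of $687,600 = $137,520.00
Total: $37,233.00 + $137,520.00 = $174,753.00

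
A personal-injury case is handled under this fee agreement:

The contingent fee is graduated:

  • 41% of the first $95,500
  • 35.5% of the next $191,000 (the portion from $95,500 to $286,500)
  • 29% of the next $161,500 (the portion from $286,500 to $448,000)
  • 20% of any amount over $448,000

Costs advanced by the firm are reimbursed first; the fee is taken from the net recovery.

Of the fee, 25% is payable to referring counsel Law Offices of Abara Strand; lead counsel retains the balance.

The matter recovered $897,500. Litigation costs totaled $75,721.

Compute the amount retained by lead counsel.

Fee base (net of costs): $897,500 − $75,721 = $821,779
First $95,500 at 41% = $39,155.00
Next $191,000 at 35.5% = $67,805.00
Next $161,500 at 29% = $46,835.00
Remaining $373,779 at 20% = $74,755.80
Fee: $39,155.00 + $67,805.00 + $46,835.00 + $74,755.80 = $228,550.80
Referral share: 25% of $228,550.80 = $57,137.70; lead counsel retains $228,550.80 − $57,137.70 = $171,413.10.

$171,413.10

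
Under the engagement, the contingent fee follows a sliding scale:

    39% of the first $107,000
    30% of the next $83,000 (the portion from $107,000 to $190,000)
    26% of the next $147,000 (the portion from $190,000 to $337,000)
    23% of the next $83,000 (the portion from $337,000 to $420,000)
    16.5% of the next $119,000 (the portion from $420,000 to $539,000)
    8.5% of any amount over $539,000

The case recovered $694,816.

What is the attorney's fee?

$156,819.36

First $107,000 at 39% = $41,730.00
Next $83,000 at 30% = $24,900.00
Next $147,000 at 26% = $38,220.00
Next $83,000 at 23% = $19,090.00
Next $119,000 at 16.5% = $19,635.00
Remaining $155,816 at 8.5% = $13,244.36
Fee: $41,730.00 + $24,900.00 + $38,220.00 + $19,090.00 + $19,635.00 + $13,244.36 = $156,819.36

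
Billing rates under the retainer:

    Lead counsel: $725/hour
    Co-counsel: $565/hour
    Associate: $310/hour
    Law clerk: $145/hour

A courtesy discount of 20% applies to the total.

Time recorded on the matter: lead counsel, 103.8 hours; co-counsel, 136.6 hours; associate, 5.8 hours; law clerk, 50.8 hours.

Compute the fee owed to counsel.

Lead counsel: 103.8 × $725 = $75,255.00
Co-counsel: 136.6 × $565 = $77,179.00
Associate: 5.8 × $310 = $1,798.00
Law clerk: 50.8 × $145 = $7,366.00
Subtotal: $161,598.00
Less 20% discount: −$32,319.60
Total: $161,598.00 − $32,319.60 = $129,278.40

$129,278.40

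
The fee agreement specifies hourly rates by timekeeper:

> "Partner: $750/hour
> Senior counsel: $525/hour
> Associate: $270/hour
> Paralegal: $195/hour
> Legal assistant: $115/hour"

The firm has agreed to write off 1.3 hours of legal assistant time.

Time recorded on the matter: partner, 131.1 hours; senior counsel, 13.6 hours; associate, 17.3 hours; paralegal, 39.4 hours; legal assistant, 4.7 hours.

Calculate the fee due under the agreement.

Partner: 131.1 × $750 = $98,325.00
Senior counsel: 13.6 × $525 = $7,140.00
Associate: 17.3 × $270 = $4,671.00
Paralegal: 39.4 × $195 = $7,683.00
Legal assistant: 4.7 × $115 = $540.50
Subtotal: $118,359.50
Write-off: 1.3 × $115 = $149.50
Total: $118,359.50 − $149.50 = $118,210.00

$118,210.00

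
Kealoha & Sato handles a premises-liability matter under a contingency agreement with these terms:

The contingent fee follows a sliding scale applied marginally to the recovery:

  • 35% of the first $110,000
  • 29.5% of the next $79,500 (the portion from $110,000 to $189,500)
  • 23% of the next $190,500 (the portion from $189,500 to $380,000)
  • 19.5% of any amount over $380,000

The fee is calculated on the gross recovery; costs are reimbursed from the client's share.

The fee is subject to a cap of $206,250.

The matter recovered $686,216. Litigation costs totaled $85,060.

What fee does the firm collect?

$165,479.62

Fee base is the gross recovery, $686,216; costs are reimbursed separately.
First $110,000 at 35% = $38,500.00
Next $79,500 at 29.5% = $23,452.50
Next $190,500 at 23% = $43,815.00
Remaining $306,216 at 19.5% = $59,712.12
Fee: $38,500.00 + $23,452.50 + $43,815.00 + $59,712.12 = $165,479.62
$165,479.62 is under the $206,250 cap.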